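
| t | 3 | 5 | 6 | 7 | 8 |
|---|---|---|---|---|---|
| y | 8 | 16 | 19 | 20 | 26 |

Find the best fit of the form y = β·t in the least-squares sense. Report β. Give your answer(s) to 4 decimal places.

Normal-equation sums: Σt·t = 183.
Moment sums: Σt·y = 566.
So AᵀA·[β]ᵀ = Aᵀy: [[183]]·[β]ᵀ = [566]ᵀ.
β = 566/183 = 3.0929.

β = 3.0929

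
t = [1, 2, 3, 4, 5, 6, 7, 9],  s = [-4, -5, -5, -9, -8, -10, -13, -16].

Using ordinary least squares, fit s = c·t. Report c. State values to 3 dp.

AᵀA·[c]ᵀ = Aᵀs reads: 221·c = -400.
(Σt·t = 221, Σt·s = -400.)
Hence c = -400 / 221 ≈ -1.80995.

c = -1.810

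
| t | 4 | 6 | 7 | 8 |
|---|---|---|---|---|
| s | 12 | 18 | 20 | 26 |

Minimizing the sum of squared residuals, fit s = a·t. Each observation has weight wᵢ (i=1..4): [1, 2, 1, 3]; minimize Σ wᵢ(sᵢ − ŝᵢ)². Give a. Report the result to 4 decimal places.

a = 3.1246

From the data, Σwᵢ·t·t = 329.
And Σwᵢ·t·s = 1028.
Normal equations: [[329]]·[a]ᵀ = [1028]ᵀ.
a = 1028/329 = 3.12462.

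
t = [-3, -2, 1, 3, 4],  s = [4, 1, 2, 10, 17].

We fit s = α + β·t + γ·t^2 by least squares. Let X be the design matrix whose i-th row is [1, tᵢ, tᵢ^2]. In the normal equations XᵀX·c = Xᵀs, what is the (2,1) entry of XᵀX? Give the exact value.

3

Row 2 ↔ basis t, column 1 ↔ basis 1, so (XᵀX)_{2,1} = Σᵢ t = (-3)·(1) + (-2)·(1) + (1)·(1) + (3)·(1) + (4)·(1) = 3.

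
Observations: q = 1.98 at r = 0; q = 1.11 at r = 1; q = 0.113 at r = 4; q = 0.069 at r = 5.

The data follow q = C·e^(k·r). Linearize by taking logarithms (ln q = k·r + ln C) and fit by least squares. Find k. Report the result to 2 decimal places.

Let Y = ln q. Fitting Y = k·r + ln C by least squares:
AᵀA = [[42.0000, 10.0000]; [10.0000, 4]], rhs = [-21.9854, -4.0666]ᵀ  (here Σr = 10.0000, Σ(r)² = 42.0000, Σln q = -4.0666, Σr·ln q = -21.9854).
Δ = 42.0000·4 − (10.0000)² = 68.0000; k = (-21.9854·4 − 10.0000·-4.0666)/68.0000 = -0.69523, ln C = (42.0000·-4.0666 − 10.0000·-21.9854)/68.0000 = 0.72144.

k = -0.70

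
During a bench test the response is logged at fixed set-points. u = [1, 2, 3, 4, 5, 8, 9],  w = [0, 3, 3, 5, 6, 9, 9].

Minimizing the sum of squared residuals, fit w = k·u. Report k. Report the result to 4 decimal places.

k = 1.0900

The normal equations are: 200·k = 218.
(Σu·u = 200, Σu·w = 218.)
k = 218/200 = 1.09.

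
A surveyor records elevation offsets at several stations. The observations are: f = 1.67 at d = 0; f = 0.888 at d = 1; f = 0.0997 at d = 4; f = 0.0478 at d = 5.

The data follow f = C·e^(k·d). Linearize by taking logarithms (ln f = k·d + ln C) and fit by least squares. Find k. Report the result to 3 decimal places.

k = -0.716

Linearized form: ln f = k·d + ln C. From the 4 transformed points,
Σd = 10.0000, Σ(d)² = 42.0000, Σln f = -4.9523, Σd·ln f = -24.5448.
Normal system: [[42.0000, 10.0000]; [10.0000, 4]]·[k, ln C]ᵀ = [-24.5448, -4.9523]ᵀ.
Δ = 42.0000·4 − (10.0000)² = 68.0000; k = (-24.5448·4 − 10.0000·-4.9523)/68.0000 = -0.71553, ln C = (42.0000·-4.9523 − 10.0000·-24.5448)/68.0000 = 0.55077.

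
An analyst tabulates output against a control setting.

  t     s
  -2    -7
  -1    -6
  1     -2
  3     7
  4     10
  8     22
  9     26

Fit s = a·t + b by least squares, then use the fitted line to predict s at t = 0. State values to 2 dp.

Normal-equation sums: Σt·t = 176, Σt = 22, Σ1 = 7.
And Σt·s = 489, Σs = 50.
det = 176·7 − 22² = 748.
a = (489·7 − 22·50)/748 = 2323/748; b = (176·50 − 22·489)/748 = -89/34.
At t = 0: ŝ = (2323/748)·(0) + (-89/34)·(1) = -89/34.

ŝ = -2.62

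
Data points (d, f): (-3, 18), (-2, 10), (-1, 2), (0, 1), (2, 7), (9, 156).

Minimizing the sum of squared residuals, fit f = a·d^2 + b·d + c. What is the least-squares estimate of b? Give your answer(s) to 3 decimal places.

b = -0.297

The normal equations are: 6675·a + 701·b + 99·c = 12868;  701·a + 99·b + 5·c = 1342;  99·a + 5·b + 6·c = 194.
(Σd^2·d^2 = 6675, Σd^2·d = 701, Σd^2 = 99, Σd·d = 99, Σd = 5, Σ1 = 6, Σd^2·f = 12868, Σd·f = 1342, Σf = 194.)
Row-reducing yields a = 560153/286680, b = -28389/95560, c = 12221/35835.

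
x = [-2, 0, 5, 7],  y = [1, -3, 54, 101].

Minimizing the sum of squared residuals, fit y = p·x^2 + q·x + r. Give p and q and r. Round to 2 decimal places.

p = 1.82, q = 2.07, r = -2.45

Compute the Gram sums: Σx^2·x^2 = 3042, Σx^2·x = 460, Σx^2 = 78, Σx·x = 78, Σx = 10, Σ1 = 4.
For Aᵀy: Σx^2·y = 6303, Σx·y = 975, Σy = 153.
AᵀA·[p, q, r]ᵀ = Aᵀy becomes [[3042, 460, 78]; [460, 78, 10]; [78, 10, 4]]·[p, q, r]ᵀ = [6303, 975, 153]ᵀ.
Inverting the 3×3 Gram matrix, [p, q, r]ᵀ = [51/28, 3075/1484, -519/212]ᵀ.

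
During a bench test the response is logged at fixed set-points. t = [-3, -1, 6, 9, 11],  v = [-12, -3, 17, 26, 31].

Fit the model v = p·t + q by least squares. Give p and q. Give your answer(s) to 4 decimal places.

p = 3.0185, q = -1.4815

Entries of AᵀA: Σt·t = 248, Σt = 22, Σ1 = 5.
Moment sums: Σt·v = 716, Σv = 59.
So AᵀA·[p, q]ᵀ = Aᵀv: [[248, 22]; [22, 5]]·[p, q]ᵀ = [716, 59]ᵀ.
Determinant 248·5 − 22² = 756.
p = (716·5 − 22·59)/756 = 163/54; q = (248·59 − 22·716)/756 = -40/27.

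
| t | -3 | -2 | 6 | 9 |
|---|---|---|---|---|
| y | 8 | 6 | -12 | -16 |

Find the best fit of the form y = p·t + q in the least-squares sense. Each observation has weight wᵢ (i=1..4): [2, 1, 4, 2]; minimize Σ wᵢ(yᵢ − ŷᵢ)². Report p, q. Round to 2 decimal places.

Sums needed: Σwᵢ·t·t = 328, Σwᵢ·t = 34, Σwᵢ·1 = 9.
Right-hand side: Σwᵢ·t·y = -636, Σwᵢ·y = -58.
XᵀWX·[p, q]ᵀ = XᵀWy becomes [[328, 34]; [34, 9]]·[p, q]ᵀ = [-636, -58]ᵀ.
Eliminating q: 9·(row 1) − 34·(row 2) gives 1796·p = 9·(-636) − 34·(-58) = -3752, so p = -938/449.
Then q = ((-58) − 34·(-938/449))/9 = 650/449.

p = -2.09, q = 1.45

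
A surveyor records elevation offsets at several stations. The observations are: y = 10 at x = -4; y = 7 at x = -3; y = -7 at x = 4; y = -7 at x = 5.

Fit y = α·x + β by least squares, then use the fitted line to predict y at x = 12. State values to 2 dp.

Normal-equation sums: Σx·x = 66, Σx = 2, Σ1 = 4.
Right-hand side: Σx·y = -124, Σy = 3.
Normal equations: [[66, 2]; [2, 4]]·[α, β]ᵀ = [-124, 3]ᵀ.
Determinant 66·4 − 2² = 260.
α = ((-124)·4 − 2·3)/260 = -251/130; β = (66·3 − 2·(-124))/260 = 223/130.
At x = 12: ŷ = (-251/130)·(12) + (223/130)·(1) = -2789/130.

ŷ = -21.45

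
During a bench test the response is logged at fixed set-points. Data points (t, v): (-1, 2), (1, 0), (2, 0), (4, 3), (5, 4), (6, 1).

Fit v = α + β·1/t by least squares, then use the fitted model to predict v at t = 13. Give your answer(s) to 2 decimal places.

The normal system AᵀA·[α, β]ᵀ = Aᵀv is [[6, 67/60]; [67/60, 8569/3600]]·[α, β]ᵀ = [10, -17/60]ᵀ.
Eliminating β: (8569/3600)·(row 1) − (67/60)·(row 2) gives (1877/144)·α = (8569/3600)·10 − (67/60)·(-17/60) = 28943/1200, so α = 86829/46925.
Then β = ((-17/60) − (67/60)·(86829/46925))/(8569/3600) = -9264/9385.
At t = 13: v̂ = (86829/46925)·(1) + (-9264/9385)·(1/13) = 1082457/610025.

v̂ = 1.77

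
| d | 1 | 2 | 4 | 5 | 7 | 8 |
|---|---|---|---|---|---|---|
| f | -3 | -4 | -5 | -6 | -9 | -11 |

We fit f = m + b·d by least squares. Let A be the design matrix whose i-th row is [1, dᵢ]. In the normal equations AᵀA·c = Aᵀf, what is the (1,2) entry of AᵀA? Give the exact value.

Row 1 ↔ basis 1, column 2 ↔ basis d, so (AᵀA)_{1,2} = Σᵢ d = (1)·(1) + (1)·(2) + (1)·(4) + (1)·(5) + (1)·(7) + (1)·(8) = 27.

27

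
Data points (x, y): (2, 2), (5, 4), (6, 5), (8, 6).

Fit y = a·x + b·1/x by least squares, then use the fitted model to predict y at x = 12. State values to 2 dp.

With design matrix M, MᵀM = [[129, 4]; [4, 4801/14400]] and Mᵀy = [102, 203/60]ᵀ.
Determinant 129·(4801/14400) − 4² = 129643/4800.
a = (102·(4801/14400) − 4·(203/60))/(129643/4800) = 98274/129643; b = (129·(203/60) − 4·102)/(129643/4800) = 136560/129643.
At x = 12: ŷ = (98274/129643)·(12) + (136560/129643)·(1/12) = 1190668/129643.

ŷ = 9.18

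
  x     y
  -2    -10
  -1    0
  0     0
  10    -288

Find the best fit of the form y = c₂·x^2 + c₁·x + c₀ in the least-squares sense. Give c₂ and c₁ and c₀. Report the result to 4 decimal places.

c₂ = -2.8289, c₁ = -0.5916, c₀ = 0.7939

Compute the Gram sums: Σx^2·x^2 = 10017, Σx^2·x = 991, Σx^2 = 105, Σx·x = 105, Σx = 7, Σ1 = 4.
And Σx^2·y = -28840, Σx·y = -2860, Σy = -298.
Normal equations: [[10017, 991, 105]; [991, 105, 7]; [105, 7, 4]]·[c₂, c₁, c₀]ᵀ = [-28840, -2860, -298]ᵀ.
Solving the 3×3 system (Gaussian elimination) gives c₂ = -61619/21782, c₁ = -12887/21782, c₀ = 8646/10891.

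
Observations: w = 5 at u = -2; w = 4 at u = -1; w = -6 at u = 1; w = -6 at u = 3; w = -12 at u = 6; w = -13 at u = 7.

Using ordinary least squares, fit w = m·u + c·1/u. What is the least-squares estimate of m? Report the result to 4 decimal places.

m = -1.8256

The normal equations are: 100·m + 6·c = -201;  6·m + (2125/882)·c = -257/14.
Eliminating c: (2125/882)·(row 1) − 6·(row 2) gives (90374/441)·m = (2125/882)·(-201) − 6·(-257/14) = -109993/294, so m = -329979/180748.
Then c = ((-257/14) − 6·(-329979/180748))/(2125/882) = -138852/45187.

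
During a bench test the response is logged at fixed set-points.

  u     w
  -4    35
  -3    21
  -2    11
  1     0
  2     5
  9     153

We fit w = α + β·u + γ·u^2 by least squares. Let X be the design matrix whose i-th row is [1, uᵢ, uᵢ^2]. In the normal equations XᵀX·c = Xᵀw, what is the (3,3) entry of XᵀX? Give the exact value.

6931

Row 3 ↔ basis u^2, column 3 ↔ basis u^2, so (XᵀX)_{3,3} = Σᵢ (u^2)·(u^2) = (16)·(16) + (9)·(9) + (4)·(4) + (1)·(1) + (4)·(4) + (81)·(81) = 6931.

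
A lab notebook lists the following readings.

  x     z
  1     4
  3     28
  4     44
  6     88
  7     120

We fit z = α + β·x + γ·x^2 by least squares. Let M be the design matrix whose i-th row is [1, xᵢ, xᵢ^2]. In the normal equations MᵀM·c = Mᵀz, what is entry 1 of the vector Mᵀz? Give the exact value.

Entry 1 ↔ basis 1, so (Mᵀz)_{1} = Σᵢ zᵢ = (1)·(4) + (1)·(28) + (1)·(44) + (1)·(88) + (1)·(120) = 284.

284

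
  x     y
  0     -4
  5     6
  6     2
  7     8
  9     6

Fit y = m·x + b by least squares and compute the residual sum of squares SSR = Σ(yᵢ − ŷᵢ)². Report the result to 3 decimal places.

Compute the Gram sums: Σx·x = 191, Σx = 27, Σ1 = 5.
Moment sums: Σx·y = 152, Σy = 18.
Determinant 191·5 − 27² = 226.
m = (152·5 − 27·18)/226 = 137/113; b = (191·18 − 27·152)/226 = -333/113.
Residuals: -119/113, 326/113, -263/113, 278/113, -222/113; SSR = 2798/113.

SSR = 24.761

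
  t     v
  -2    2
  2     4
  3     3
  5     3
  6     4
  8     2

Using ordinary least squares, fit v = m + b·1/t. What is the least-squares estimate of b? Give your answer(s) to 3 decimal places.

b = 1.793

With design matrix M, MᵀM = [[6, 33/40]; [33/40, 10001/14400]] and Mᵀv = [18, 211/60]ᵀ.
det = 6·(10001/14400) − (33/40)² = 3347/960.
m = (18·(10001/14400) − (33/40)·(211/60))/(3347/960) = 9216/3347; b = (6·(211/60) − (33/40)·18)/(3347/960) = 6000/3347.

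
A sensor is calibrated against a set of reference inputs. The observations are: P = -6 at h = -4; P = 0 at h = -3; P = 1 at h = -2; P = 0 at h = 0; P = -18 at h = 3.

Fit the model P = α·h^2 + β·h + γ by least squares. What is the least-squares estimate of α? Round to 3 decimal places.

α = -1.063

AᵀA·[α, β, γ]ᵀ = AᵀP reads: 434·α + (-72)·β + 38·γ = -254;  (-72)·α + 38·β + (-6)·γ = -32;  38·α + (-6)·β + 5·γ = -23.
(Σh^2·h^2 = 434, Σh^2·h = -72, Σh^2 = 38, Σh·h = 38, Σh = -6, Σ1 = 5, Σh^2·P = -254, Σh·P = -32, ΣP = -23.)
Row-reducing yields α = -152/143, β = -37/13, γ = 9/143.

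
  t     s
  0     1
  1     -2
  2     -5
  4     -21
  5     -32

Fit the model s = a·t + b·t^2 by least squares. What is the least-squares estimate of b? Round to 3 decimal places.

Forming XᵀX = [[46, 198]; [198, 898]] and Xᵀs = [-256, -1158]ᵀ gives XᵀX·[a, b]ᵀ = Xᵀs.
det = 46·898 − 198² = 2104.
a = ((-256)·898 − 198·(-1158))/2104 = -151/526; b = (46·(-1158) − 198·(-256))/2104 = -645/526.

b = -1.226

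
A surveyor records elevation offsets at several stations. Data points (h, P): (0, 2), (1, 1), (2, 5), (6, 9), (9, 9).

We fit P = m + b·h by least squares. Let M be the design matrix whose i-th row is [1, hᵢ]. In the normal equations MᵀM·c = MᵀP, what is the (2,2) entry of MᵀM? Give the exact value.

122

Row 2 ↔ basis h, column 2 ↔ basis h, so (MᵀM)_{2,2} = Σᵢ (h)·(h) = (0)·(0) + (1)·(1) + (2)·(2) + (6)·(6) + (9)·(9) = 122.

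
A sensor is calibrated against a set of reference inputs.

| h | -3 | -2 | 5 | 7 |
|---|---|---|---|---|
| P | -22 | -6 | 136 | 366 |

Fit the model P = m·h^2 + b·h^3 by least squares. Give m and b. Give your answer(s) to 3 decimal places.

m = 0.493, b = 0.996

The normal equations are: 3123·m + 19657·b = 21112;  19657·m + 134067·b = 143180.
det = 3123·134067 − 19657² = 32293592.
m = (21112·134067 − 19657·143180)/32293592 = 3983311/8073398; b = (3123·143180 − 19657·21112)/32293592 = 8038139/8073398.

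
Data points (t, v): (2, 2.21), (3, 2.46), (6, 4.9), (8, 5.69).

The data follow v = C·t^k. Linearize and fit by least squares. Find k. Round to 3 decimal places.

k = 0.741

With ln vᵢ as the transformed response and ln tᵢ as the regressor:
XᵀX = [[9.2219, 5.6630]; [5.6630, 4]], rhs = [8.0017, 5.0211]ᵀ  (here Σln t = 5.6630, Σ(ln t)² = 9.2219, Σln v = 5.0211, Σln t·ln v = 8.0017).
Slope k = (n·Σln t·ln v − Σln t·Σln v)/(n·Σ(ln t)² − (Σln t)²) = (4·8.0017 − 5.6630·5.0211)/4.8184 = 0.74140; ln C = (Σln v − k·Σln t)/n = 0.20565.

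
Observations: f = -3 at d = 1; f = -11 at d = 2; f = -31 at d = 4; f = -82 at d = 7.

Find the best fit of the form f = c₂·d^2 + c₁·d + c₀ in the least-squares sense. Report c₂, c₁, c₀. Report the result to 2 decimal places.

c₂ = -1.25, c₁ = -3.08, c₀ = 0.92

From the data, Σd^2·d^2 = 2674, Σd^2·d = 416, Σd^2 = 70, Σd·d = 70, Σd = 14, Σ1 = 4.
For Xᵀf: Σd^2·f = -4561, Σd·f = -723, Σf = -127.
Solving the 3×3 system (Gaussian elimination) gives c₂ = -5/4, c₁ = -37/12, c₀ = 11/12.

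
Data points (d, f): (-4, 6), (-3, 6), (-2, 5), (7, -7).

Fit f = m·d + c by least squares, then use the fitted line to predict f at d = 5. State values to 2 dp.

Compute the Gram sums: Σd·d = 78, Σd = -2, Σ1 = 4.
For Aᵀf: Σd·f = -101, Σf = 10.
So AᵀA·[m, c]ᵀ = Aᵀf: [[78, -2]; [-2, 4]]·[m, c]ᵀ = [-101, 10]ᵀ.
Determinant 78·4 − (-2)² = 308.
m = ((-101)·4 − (-2)·10)/308 = -96/77; c = (78·10 − (-2)·(-101))/308 = 289/154.
At d = 5: f̂ = (-96/77)·(5) + (289/154)·(1) = -61/14.

f̂ = -4.36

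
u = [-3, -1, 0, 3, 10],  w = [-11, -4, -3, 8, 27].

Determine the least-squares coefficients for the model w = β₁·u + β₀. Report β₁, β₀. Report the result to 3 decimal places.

The normal equations are: 119·β₁ + 9·β₀ = 331;  9·β₁ + 5·β₀ = 17.
(Σu·u = 119, Σu = 9, Σ1 = 5, Σu·w = 331, Σw = 17.)
Eliminating β₀: 5·(row 1) − 9·(row 2) gives 514·β₁ = 5·331 − 9·17 = 1502, so β₁ = 751/257.
Then β₀ = (17 − 9·(751/257))/5 = -478/257.

β₁ = 2.922, β₀ = -1.860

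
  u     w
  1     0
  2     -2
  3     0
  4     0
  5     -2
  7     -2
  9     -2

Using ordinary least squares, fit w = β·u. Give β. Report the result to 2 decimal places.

β = -0.25

With design matrix X, XᵀX = [[185]] and Xᵀw = [-46]ᵀ.
β = (-46)/185 = -0.248649.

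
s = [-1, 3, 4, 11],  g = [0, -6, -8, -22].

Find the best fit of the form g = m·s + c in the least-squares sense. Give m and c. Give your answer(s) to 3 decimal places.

With design matrix X, XᵀX = [[147, 17]; [17, 4]] and Xᵀg = [-292, -36]ᵀ.
Eliminating c: 4·(row 1) − 17·(row 2) gives 299·m = 4·(-292) − 17·(-36) = -556, so m = -556/299.
Then c = ((-36) − 17·(-556/299))/4 = -328/299.

m = -1.860, c = -1.097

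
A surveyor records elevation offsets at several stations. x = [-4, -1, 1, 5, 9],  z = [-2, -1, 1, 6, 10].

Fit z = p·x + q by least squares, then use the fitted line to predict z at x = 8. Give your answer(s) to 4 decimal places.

ẑ = 8.6846

From the data, Σx·x = 124, Σx = 10, Σ1 = 5.
Moment sums: Σx·z = 130, Σz = 14.
AᵀA·[p, q]ᵀ = Aᵀz becomes [[124, 10]; [10, 5]]·[p, q]ᵀ = [130, 14]ᵀ.
Eliminating q: 5·(row 1) − 10·(row 2) gives 520·p = 5·130 − 10·14 = 510, so p = 51/52.
Then q = (14 − 10·(51/52))/5 = 109/130.
At x = 8: ẑ = (51/52)·(8) + (109/130)·(1) = 1129/130.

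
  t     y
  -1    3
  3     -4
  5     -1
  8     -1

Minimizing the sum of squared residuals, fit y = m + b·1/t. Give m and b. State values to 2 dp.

m = -1.12, b = -4.32

From the data, Σ1 = 4, Σ1/t = -41/120, Σ1/t·1/t = 16801/14400.
And Σy = -3, Σ1/t·y = -559/120.
So XᵀX·[m, b]ᵀ = Xᵀy: [[4, -41/120]; [-41/120, 16801/14400]]·[m, b]ᵀ = [-3, -559/120]ᵀ.
Eliminating b: (16801/14400)·(row 1) − (-41/120)·(row 2) gives (21841/4800)·m = (16801/14400)·(-3) − (-41/120)·(-559/120) = -36661/7200, so m = -73322/65523.
Then b = ((-559/120) − (-41/120)·(-73322/65523))/(16801/14400) = -94360/21841.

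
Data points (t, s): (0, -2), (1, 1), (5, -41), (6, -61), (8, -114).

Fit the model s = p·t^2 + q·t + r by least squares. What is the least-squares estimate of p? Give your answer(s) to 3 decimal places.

The normal equations are: 6018·p + 854·q + 126·r = -10516;  854·p + 126·q + 20·r = -1482;  126·p + 20·q + 5·r = -217.
(Σt^2·t^2 = 6018, Σt^2·t = 854, Σt^2 = 126, Σt·t = 126, Σt = 20, Σ1 = 5, Σt^2·s = -10516, Σt·s = -1482, Σs = -217.)
Solving the 3×3 system (Gaussian elimination) gives p = -5403/2584, q = 6619/2584, r = -1233/1292.

p = -2.091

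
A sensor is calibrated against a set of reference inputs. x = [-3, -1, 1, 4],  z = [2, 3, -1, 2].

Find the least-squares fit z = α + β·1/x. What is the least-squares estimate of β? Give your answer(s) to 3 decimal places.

β = -1.861

The normal system MᵀM·[α, β]ᵀ = Mᵀz is [[4, -1/12]; [-1/12, 313/144]]·[α, β]ᵀ = [6, -25/6]ᵀ.
det = 4·(313/144) − (-1/12)² = 139/16.
α = (6·(313/144) − (-1/12)·(-25/6))/(139/16) = 1828/1251; β = (4·(-25/6) − (-1/12)·6)/(139/16) = -776/417.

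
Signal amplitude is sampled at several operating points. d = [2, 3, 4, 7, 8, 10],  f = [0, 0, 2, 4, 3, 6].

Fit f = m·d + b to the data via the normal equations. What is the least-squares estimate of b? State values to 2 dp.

b = -1.52

AᵀA·[m, b]ᵀ = Aᵀf reads: 242·m + 34·b = 120;  34·m + 6·b = 15.
Δ = 242·6 − 34² = 296.
m = (120·6 − 34·15)/296 = 105/148; b = (242·15 − 34·120)/296 = -225/148.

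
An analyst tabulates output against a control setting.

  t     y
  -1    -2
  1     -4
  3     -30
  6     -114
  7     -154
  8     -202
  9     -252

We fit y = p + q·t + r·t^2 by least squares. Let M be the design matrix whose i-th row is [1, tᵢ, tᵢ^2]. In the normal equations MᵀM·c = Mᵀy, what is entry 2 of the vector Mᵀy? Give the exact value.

Entry 2 ↔ basis t, so (Mᵀy)_{2} = Σᵢ (t)·yᵢ = (-1)·(-2) + (1)·(-4) + (3)·(-30) + (6)·(-114) + (7)·(-154) + (8)·(-202) + (9)·(-252) = -5738.

-5738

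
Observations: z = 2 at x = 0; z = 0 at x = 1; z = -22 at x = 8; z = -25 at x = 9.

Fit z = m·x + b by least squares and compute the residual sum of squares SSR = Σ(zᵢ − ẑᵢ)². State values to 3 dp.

SSR = 0.562

Setting ∂/∂m … = 0 gives: 146·m + 18·b = -401;  18·m + 4·b = -45.
(Σx·x = 146, Σx = 18, Σ1 = 4, Σx·z = -401, Σz = -45.)
Δ = 146·4 − 18² = 260.
m = ((-401)·4 − 18·(-45))/260 = -397/130; b = (146·(-45) − 18·(-401))/260 = 162/65.
Residuals: -32/65, 73/130, -4/65, -1/130; SSR = 73/130.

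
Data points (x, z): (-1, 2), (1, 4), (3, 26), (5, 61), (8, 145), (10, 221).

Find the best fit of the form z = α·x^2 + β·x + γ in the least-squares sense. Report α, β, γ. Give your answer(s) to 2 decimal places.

α = 2.01, β = 1.90, γ = 1.38

Entries of MᵀM: Σx^2·x^2 = 14804, Σx^2·x = 1664, Σx^2 = 200, Σx·x = 200, Σx = 26, Σ1 = 6.
And Σx^2·z = 33145, Σx·z = 3755, Σz = 459.
Normal equations: [[14804, 1664, 200]; [1664, 200, 26]; [200, 26, 6]]·[α, β, γ]ᵀ = [33145, 3755, 459]ᵀ.
Inverting the 3×3 Gram matrix, [α, β, γ]ᵀ = [225559/112380, 53294/28095, 25779/18730]ᵀ.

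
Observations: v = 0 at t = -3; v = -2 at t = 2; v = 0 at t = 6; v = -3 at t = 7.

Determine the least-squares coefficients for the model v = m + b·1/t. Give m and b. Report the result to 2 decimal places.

m = -0.97, b = -2.36

Sums needed: Σ1 = 4, Σ1/t = 10/21, Σ1/t·1/t = 361/882.
Moment sums: Σv = -5, Σ1/t·v = -10/7.
Normal equations: [[4, 10/21]; [10/21, 361/882]]·[m, b]ᵀ = [-5, -10/7]ᵀ.
Eliminating b: (361/882)·(row 1) − (10/21)·(row 2) gives (622/441)·m = (361/882)·(-5) − (10/21)·(-10/7) = -1205/882, so m = -1205/1244.
Then b = ((-10/7) − (10/21)·(-1205/1244))/(361/882) = -735/311.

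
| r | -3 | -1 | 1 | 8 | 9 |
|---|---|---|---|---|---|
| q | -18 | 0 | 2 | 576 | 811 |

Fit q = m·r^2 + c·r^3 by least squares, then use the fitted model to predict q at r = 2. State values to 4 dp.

q̂ = 11.9561

Normal-equation sums: Σr^2·r^2 = 10740, Σr^2·r^3 = 91574, Σr^3·r^3 = 794316.
Right-hand side: Σr^2·q = 102395, Σr^3·q = 886619.
So AᵀA·[m, c]ᵀ = Aᵀq: [[10740, 91574]; [91574, 794316]]·[m, c]ᵀ = [102395, 886619]ᵀ.
Δ = 10740·794316 − 91574² = 145156364.
m = (102395·794316 − 91574·886619)/145156364 = 71369257/72578182; c = (10740·886619 − 91574·102395)/145156364 = 72784165/72578182.
At r = 2: q̂ = (71369257/72578182)·(4) + (72784165/72578182)·(8) = 433875174/36289091.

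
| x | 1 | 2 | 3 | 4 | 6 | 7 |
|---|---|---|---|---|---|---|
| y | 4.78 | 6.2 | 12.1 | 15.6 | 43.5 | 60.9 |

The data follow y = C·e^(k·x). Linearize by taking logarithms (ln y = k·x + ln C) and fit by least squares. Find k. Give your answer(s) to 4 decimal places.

Taking logs, ln y = k·x + ln C, so regress ln y on x.
Σx = 23.0000, Σ(x)² = 115.0000, Σln y = 16.5115, Σx·ln y = 75.0834.
Equations: 115.0000·k + 23.0000·ln C = 75.0834;  23.0000·k + 6·ln C = 16.5115.
Solving (det = 161.0000): k = 0.43936, ln C = 1.06769.

k = 0.4394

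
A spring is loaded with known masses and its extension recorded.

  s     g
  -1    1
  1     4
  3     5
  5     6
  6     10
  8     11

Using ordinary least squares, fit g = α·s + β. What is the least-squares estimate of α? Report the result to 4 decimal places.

From the data, Σs·s = 136, Σs = 22, Σ1 = 6.
For Xᵀg: Σs·g = 196, Σg = 37.
So XᵀX·[α, β]ᵀ = Xᵀg: [[136, 22]; [22, 6]]·[α, β]ᵀ = [196, 37]ᵀ.
Determinant 136·6 − 22² = 332.
α = (196·6 − 22·37)/332 = 181/166; β = (136·37 − 22·196)/332 = 180/83.

α = 1.0904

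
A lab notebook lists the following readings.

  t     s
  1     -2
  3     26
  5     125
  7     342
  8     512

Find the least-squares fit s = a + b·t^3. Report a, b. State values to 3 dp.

Compute the Gram sums: Σ1 = 5, Σt^3 = 1008, Σt^3·t^3 = 396148.
And Σs = 1003, Σt^3·s = 395775.
Eliminating b: 396148·(row 1) − 1008·(row 2) gives 964676·a = 396148·1003 − 1008·395775 = -1604756, so a = -401189/241169.
Then b = (395775 − 1008·(-401189/241169))/396148 = 967851/964676.

a = -1.664, b = 1.003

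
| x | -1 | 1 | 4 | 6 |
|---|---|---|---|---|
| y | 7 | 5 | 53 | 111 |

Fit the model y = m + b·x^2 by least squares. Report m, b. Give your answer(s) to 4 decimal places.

m = 3.4182, b = 3.0061

Setting ∂/∂m … = 0 gives: 4·m + 54·b = 176;  54·m + 1554·b = 4856.
Eliminating b: 1554·(row 1) − 54·(row 2) gives 3300·m = 1554·176 − 54·4856 = 11280, so m = 188/55.
Then b = (4856 − 54·(188/55))/1554 = 496/165.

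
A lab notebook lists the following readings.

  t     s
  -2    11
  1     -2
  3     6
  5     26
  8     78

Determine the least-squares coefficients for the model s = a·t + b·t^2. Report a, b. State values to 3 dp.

a = -2.554, b = 1.539

The normal equations are: 103·a + 657·b = 748;  657·a + 4819·b = 5738.
(Σt·t = 103, Σt·t^2 = 657, Σt^2·t^2 = 4819, Σt·s = 748, Σt^2·s = 5738.)
det = 103·4819 − 657² = 64708.
a = (748·4819 − 657·5738)/64708 = -82627/32354; b = (103·5738 − 657·748)/64708 = 49789/32354.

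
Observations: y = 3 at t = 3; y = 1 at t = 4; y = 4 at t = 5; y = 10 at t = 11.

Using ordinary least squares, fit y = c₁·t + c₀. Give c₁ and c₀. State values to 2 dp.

c₁ = 1.02, c₀ = -1.36

Forming XᵀX = [[171, 23]; [23, 4]] and Xᵀy = [143, 18]ᵀ gives XᵀX·[c₁, c₀]ᵀ = Xᵀy.
Δ = 171·4 − 23² = 155.
c₁ = (143·4 − 23·18)/155 = 158/155; c₀ = (171·18 − 23·143)/155 = -211/155.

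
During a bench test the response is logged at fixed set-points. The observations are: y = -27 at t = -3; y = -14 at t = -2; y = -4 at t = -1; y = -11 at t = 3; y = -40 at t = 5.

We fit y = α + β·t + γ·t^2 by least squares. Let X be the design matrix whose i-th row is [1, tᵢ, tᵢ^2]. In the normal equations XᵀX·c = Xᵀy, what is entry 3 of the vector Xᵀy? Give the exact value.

-1402

Entry 3 ↔ basis t^2, so (Xᵀy)_{3} = Σᵢ (t^2)·yᵢ = (9)·(-27) + (4)·(-14) + (1)·(-4) + (9)·(-11) + (25)·(-40) = -1402.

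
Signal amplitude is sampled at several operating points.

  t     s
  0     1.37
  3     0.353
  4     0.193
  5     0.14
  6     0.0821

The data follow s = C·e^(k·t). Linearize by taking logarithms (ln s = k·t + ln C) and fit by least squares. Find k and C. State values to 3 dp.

Taking logs, ln s = k·t + ln C, so regress ln s on t.
AᵀA = [[86.0000, 18.0000]; [18.0000, 5]], rhs = [-34.5336, -6.8375]ᵀ  (here Σt = 18.0000, Σ(t)² = 86.0000, Σln s = -6.8375, Σt·ln s = -34.5336).
Solving (det = 106.0000): k = -0.46786, ln C = 0.31681, so C = exp(0.31681) = 1.37274.

k = -0.468, C = 1.373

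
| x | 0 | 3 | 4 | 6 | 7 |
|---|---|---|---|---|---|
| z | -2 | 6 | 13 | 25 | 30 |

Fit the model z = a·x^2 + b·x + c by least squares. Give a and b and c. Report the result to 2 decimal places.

a = 0.38, b = 2.11, c = -2.28

Setting ∂/∂a … = 0 gives: 4034·a + 650·b + 110·c = 2632;  650·a + 110·b + 20·c = 430;  110·a + 20·b + 5·c = 72.
Row-reducing yields a = 3/8, b = 253/120, c = -137/60.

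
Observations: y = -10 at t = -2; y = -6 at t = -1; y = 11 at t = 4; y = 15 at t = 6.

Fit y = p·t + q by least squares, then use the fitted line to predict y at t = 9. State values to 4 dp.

The normal system AᵀA·[p, q]ᵀ = Aᵀy is [[57, 7]; [7, 4]]·[p, q]ᵀ = [160, 10]ᵀ.
Eliminating q: 4·(row 1) − 7·(row 2) gives 179·p = 4·160 − 7·10 = 570, so p = 570/179.
Then q = (10 − 7·(570/179))/4 = -550/179.
At t = 9: ŷ = (570/179)·(9) + (-550/179)·(1) = 4580/179.

ŷ = 25.5866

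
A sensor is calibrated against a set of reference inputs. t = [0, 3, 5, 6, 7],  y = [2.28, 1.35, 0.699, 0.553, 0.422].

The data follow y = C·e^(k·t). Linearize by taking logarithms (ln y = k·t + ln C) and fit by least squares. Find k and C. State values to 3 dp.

k = -0.246, C = 2.453

Taking logs, ln y = k·t + ln C, so regress ln y on t.
Sums: Σt = 21.0000, Σ(t)² = 119.0000, Σln y = -0.6890, Σt·ln y = -10.4838.
Normal system: [[119.0000, 21.0000]; [21.0000, 5]]·[k, ln C]ᵀ = [-10.4838, -0.6890]ᵀ.
Δ = 119.0000·5 − (21.0000)² = 154.0000; k = (-10.4838·5 − 21.0000·-0.6890)/154.0000 = -0.24643, ln C = (119.0000·-0.6890 − 21.0000·-10.4838)/154.0000 = 0.89723, so C = exp(0.89723) = 2.45279.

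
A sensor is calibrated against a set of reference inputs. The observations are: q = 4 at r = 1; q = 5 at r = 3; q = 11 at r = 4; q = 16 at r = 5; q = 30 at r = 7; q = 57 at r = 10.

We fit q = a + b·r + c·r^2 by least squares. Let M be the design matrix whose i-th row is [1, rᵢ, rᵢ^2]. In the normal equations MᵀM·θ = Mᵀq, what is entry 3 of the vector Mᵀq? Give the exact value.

Entry 3 ↔ basis r^2, so (Mᵀq)_{3} = Σᵢ (r^2)·qᵢ = (1)·(4) + (9)·(5) + (16)·(11) + (25)·(16) + (49)·(30) + (100)·(57) = 7795.

7795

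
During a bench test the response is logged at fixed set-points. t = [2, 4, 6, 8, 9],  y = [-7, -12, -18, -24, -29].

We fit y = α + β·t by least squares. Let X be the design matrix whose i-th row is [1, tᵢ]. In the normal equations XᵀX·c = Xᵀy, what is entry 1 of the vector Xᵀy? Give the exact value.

Entry 1 ↔ basis 1, so (Xᵀy)_{1} = Σᵢ yᵢ = (1)·(-7) + (1)·(-12) + (1)·(-18) + (1)·(-24) + (1)·(-29) = -90.

-90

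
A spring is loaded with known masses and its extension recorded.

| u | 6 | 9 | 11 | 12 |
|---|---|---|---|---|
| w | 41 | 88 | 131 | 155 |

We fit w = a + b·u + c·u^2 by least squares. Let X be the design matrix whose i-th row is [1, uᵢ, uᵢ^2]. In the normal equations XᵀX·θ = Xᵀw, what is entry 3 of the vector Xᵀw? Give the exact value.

Entry 3 ↔ basis u^2, so (Xᵀw)_{3} = Σᵢ (u^2)·wᵢ = (36)·(41) + (81)·(88) + (121)·(131) + (144)·(155) = 46775.

46775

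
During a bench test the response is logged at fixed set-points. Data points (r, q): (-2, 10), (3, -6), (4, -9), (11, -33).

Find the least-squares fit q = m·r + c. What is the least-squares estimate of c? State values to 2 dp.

Setting ∂/∂m … = 0 gives: 150·m + 16·c = -437;  16·m + 4·c = -38.
(Σr·r = 150, Σr = 16, Σ1 = 4, Σr·q = -437, Σq = -38.)
Eliminating c: 4·(row 1) − 16·(row 2) gives 344·m = 4·(-437) − 16·(-38) = -1140, so m = -285/86.
Then c = ((-38) − 16·(-285/86))/4 = 323/86.

c = 3.76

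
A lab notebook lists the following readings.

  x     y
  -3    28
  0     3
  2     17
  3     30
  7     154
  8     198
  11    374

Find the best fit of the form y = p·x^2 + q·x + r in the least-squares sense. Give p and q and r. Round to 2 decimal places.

MᵀM·[p, q, r]ᵀ = Mᵀy reads: 21316·p + 2194·q + 256·r = 66062;  2194·p + 256·q + 28·r = 6816;  256·p + 28·q + 7·r = 804.
Inverting the 3×3 Gram matrix, [p, q, r]ᵀ = [207440/68529, 27775/68529, 57856/22843]ᵀ.

p = 3.03, q = 0.41, r = 2.53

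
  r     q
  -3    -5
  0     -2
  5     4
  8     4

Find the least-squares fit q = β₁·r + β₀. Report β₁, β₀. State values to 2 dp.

β₁ = 0.88, β₀ = -1.96

Normal-equation sums: Σr·r = 98, Σr = 10, Σ1 = 4.
For Xᵀq: Σr·q = 67, Σq = 1.
Normal equations: [[98, 10]; [10, 4]]·[β₁, β₀]ᵀ = [67, 1]ᵀ.
det = 98·4 − 10² = 292.
β₁ = (67·4 − 10·1)/292 = 129/146; β₀ = (98·1 − 10·67)/292 = -143/73.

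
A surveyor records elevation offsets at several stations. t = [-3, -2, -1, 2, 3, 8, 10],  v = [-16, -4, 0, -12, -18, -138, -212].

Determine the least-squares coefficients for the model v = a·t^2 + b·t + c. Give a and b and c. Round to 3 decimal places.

a = -2.039, b = -0.934, c = 0.751

Forming AᵀA = [[14291, 1511, 191]; [1511, 191, 17]; [191, 17, 7]] and Aᵀv = [-30402, -3246, -400]ᵀ gives AᵀA·[a, b, c]ᵀ = Aᵀv.
Solving the 3×3 system (Gaussian elimination) gives a = -369/181, b = -169/181, c = 136/181.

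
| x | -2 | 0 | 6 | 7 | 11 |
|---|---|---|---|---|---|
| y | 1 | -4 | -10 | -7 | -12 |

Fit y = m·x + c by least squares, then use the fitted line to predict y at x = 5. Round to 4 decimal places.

Entries of MᵀM: Σx·x = 210, Σx = 22, Σ1 = 5.
Moment sums: Σx·y = -243, Σy = -32.
So MᵀM·[m, c]ᵀ = Mᵀy: [[210, 22]; [22, 5]]·[m, c]ᵀ = [-243, -32]ᵀ.
Δ = 210·5 − 22² = 566.
m = ((-243)·5 − 22·(-32))/566 = -511/566; c = (210·(-32) − 22·(-243))/566 = -687/283.
At x = 5: ŷ = (-511/566)·(5) + (-687/283)·(1) = -3929/566.

ŷ = -6.9417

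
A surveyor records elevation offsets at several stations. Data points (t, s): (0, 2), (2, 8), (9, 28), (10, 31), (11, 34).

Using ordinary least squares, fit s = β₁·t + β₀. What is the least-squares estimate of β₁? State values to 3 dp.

β₁ = 2.893

The normal system AᵀA·[β₁, β₀]ᵀ = Aᵀs is [[306, 32]; [32, 5]]·[β₁, β₀]ᵀ = [952, 103]ᵀ.
Δ = 306·5 − 32² = 506.
β₁ = (952·5 − 32·103)/506 = 732/253; β₀ = (306·103 − 32·952)/506 = 527/253.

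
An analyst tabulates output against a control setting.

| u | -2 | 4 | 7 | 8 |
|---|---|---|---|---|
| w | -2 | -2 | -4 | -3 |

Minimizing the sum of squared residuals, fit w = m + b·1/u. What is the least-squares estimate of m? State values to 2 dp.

m = -2.74

AᵀA·[m, b]ᵀ = Aᵀw reads: 4·m + (1/56)·b = -11;  (1/56)·m + (1093/3136)·b = -25/56.
Eliminating b: (1093/3136)·(row 1) − (1/56)·(row 2) gives (4371/3136)·m = (1093/3136)·(-11) − (1/56)·(-25/56) = -857/224, so m = -11998/4371.
Then b = ((-25/56) − (1/56)·(-11998/4371))/(1093/3136) = -4984/4371.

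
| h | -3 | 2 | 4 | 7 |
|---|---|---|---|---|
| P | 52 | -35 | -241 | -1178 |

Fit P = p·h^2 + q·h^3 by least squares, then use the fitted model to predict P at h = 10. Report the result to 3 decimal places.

P̂ = -3299.838

Compute the Gram sums: Σh^2·h^2 = 2754, Σh^2·h^3 = 17620, Σh^3·h^3 = 122538.
Moment sums: Σh^2·P = -61250, Σh^3·P = -421162.
So AᵀA·[p, q]ᵀ = AᵀP: [[2754, 17620]; [17620, 122538]]·[p, q]ᵀ = [-61250, -421162]ᵀ.
Δ = 2754·122538 − 17620² = 27005252.
p = ((-61250)·122538 − 17620·(-421162))/27005252 = -21144515/6751313; q = (2754·(-421162) − 17620·(-61250))/27005252 = -20163787/6751313.
At h = 10: P̂ = (-21144515/6751313)·(100) + (-20163787/6751313)·(1000) = -22278238500/6751313.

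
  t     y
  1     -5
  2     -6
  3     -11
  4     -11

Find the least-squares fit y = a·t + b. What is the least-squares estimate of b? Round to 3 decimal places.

b = -2.500

AᵀA·[a, b]ᵀ = Aᵀy reads: 30·a + 10·b = -94;  10·a + 4·b = -33.
Eliminating b: 4·(row 1) − 10·(row 2) gives 20·a = 4·(-94) − 10·(-33) = -46, so a = -23/10.
Then b = ((-33) − 10·(-23/10))/4 = -5/2.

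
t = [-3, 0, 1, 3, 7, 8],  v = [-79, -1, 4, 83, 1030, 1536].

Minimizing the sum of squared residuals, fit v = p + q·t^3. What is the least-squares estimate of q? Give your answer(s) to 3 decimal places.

q = 2.999

The normal equations are: 6·p + 856·q = 2573;  856·p + 381252·q = 1144100.
(Σ1 = 6, Σt^3 = 856, Σt^3·t^3 = 381252, Σv = 2573, Σt^3·v = 1144100.)
Determinant 6·381252 − 856² = 1554776.
p = (2573·381252 − 856·1144100)/1554776 = 402949/388694; q = (6·1144100 − 856·2573)/1554776 = 582764/194347.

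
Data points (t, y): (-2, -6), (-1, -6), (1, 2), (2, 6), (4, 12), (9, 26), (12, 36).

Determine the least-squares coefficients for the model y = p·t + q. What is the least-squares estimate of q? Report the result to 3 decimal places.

With design matrix M, MᵀM = [[251, 25]; [25, 7]] and Mᵀy = [746, 70]ᵀ.
Δ = 251·7 − 25² = 1132.
p = (746·7 − 25·70)/1132 = 868/283; q = (251·70 − 25·746)/1132 = -270/283.

q = -0.954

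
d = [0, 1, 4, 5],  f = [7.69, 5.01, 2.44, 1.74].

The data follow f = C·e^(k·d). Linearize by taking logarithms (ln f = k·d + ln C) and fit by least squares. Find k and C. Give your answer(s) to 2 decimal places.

With ln fᵢ as the transformed response and dᵢ as the regressor:
XᵀX = [[42.0000, 10.0000]; [10.0000, 4]], rhs = [7.9489, 5.0972]ᵀ  (here Σd = 10.0000, Σ(d)² = 42.0000, Σln f = 5.0972, Σd·ln f = 7.9489).
Δ = 42.0000·4 − (10.0000)² = 68.0000; k = (7.9489·4 − 10.0000·5.0972)/68.0000 = -0.28201, ln C = (42.0000·5.0972 − 10.0000·7.9489)/68.0000 = 1.97935, so C = exp(1.97935) = 7.23801.

k = -0.28, C = 7.24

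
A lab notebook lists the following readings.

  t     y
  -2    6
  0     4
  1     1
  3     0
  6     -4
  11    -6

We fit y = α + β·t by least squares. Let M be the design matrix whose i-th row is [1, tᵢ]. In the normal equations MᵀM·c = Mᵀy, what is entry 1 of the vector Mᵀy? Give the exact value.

1

Entry 1 ↔ basis 1, so (Mᵀy)_{1} = Σᵢ yᵢ = (1)·(6) + (1)·(4) + (1)·(1) + (1)·(0) + (1)·(-4) + (1)·(-6) = 1.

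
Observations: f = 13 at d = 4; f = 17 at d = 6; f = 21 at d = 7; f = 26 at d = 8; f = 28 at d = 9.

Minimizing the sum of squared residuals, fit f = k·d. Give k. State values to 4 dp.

Normal-equation sums: Σd·d = 246.
And Σd·f = 761.
k = 761/246 = 3.0935.

k = 3.0935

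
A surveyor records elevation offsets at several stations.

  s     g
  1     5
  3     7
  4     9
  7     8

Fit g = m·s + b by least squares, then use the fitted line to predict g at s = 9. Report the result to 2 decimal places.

With design matrix X, XᵀX = [[75, 15]; [15, 4]] and Xᵀg = [118, 29]ᵀ.
det = 75·4 − 15² = 75.
m = (118·4 − 15·29)/75 = 37/75; b = (75·29 − 15·118)/75 = 27/5.
At s = 9: ĝ = (37/75)·(9) + (27/5)·(1) = 246/25.

ĝ = 9.84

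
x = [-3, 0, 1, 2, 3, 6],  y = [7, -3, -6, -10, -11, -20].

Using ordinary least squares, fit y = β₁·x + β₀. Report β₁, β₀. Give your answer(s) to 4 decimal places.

With design matrix A, AᵀA = [[59, 9]; [9, 6]] and Aᵀy = [-200, -43]ᵀ.
Δ = 59·6 − 9² = 273.
β₁ = ((-200)·6 − 9·(-43))/273 = -271/91; β₀ = (59·(-43) − 9·(-200))/273 = -737/273.

β₁ = -2.9780, β₀ = -2.6996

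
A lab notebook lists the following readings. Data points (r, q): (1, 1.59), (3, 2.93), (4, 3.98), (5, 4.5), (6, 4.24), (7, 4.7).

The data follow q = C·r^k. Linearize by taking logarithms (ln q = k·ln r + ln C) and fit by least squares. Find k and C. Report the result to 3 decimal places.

Let Y = ln q. Fitting Y = k·ln r + ln C by least squares:
Σln r = 7.8320, Σ(ln r)² = 12.7160, Σln q = 7.4162, Σln r·ln q = 11.1163.
Equations: 12.7160·k + 7.8320·ln C = 11.1163;  7.8320·k + 6·ln C = 7.4162.
Δ = 12.7160·6 − (7.8320)² = 14.9557; k = (11.1163·6 − 7.8320·7.4162)/14.9557 = 0.57597, ln C = (12.7160·7.4162 − 7.8320·11.1163)/14.9557 = 0.48421, so C = exp(0.48421) = 1.62289.

k = 0.576, C = 1.623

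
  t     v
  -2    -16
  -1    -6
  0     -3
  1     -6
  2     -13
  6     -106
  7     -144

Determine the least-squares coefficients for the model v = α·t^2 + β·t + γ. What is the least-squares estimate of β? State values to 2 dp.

β = 0.58

Compute the Gram sums: Σt^2·t^2 = 3731, Σt^2·t = 559, Σt^2 = 95, Σt·t = 95, Σt = 13, Σ1 = 7.
And Σt^2·v = -11000, Σt·v = -1638, Σv = -294.
Normal equations: [[3731, 559, 95]; [559, 95, 13]; [95, 13, 7]]·[α, β, γ]ᵀ = [-11000, -1638, -294]ᵀ.
Row-reducing yields α = -138146/46641, β = 27079/46641, γ = -44791/15547.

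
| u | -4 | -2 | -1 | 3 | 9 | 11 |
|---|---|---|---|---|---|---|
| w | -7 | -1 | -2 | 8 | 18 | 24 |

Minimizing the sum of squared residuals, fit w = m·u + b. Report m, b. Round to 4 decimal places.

Normal-equation sums: Σu·u = 232, Σu = 16, Σ1 = 6.
And Σu·w = 482, Σw = 40.
XᵀX·[m, b]ᵀ = Xᵀw becomes [[232, 16]; [16, 6]]·[m, b]ᵀ = [482, 40]ᵀ.
det = 232·6 − 16² = 1136.
m = (482·6 − 16·40)/1136 = 563/284; b = (232·40 − 16·482)/1136 = 98/71.

m = 1.9824, b = 1.3803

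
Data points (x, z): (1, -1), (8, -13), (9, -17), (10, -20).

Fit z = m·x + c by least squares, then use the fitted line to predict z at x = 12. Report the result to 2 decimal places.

From the data, Σx·x = 246, Σx = 28, Σ1 = 4.
And Σx·z = -458, Σz = -51.
MᵀM·[m, c]ᵀ = Mᵀz becomes [[246, 28]; [28, 4]]·[m, c]ᵀ = [-458, -51]ᵀ.
Eliminating c: 4·(row 1) − 28·(row 2) gives 200·m = 4·(-458) − 28·(-51) = -404, so m = -101/50.
Then c = ((-51) − 28·(-101/50))/4 = 139/100.
At x = 12: ẑ = (-101/50)·(12) + (139/100)·(1) = -457/20.

ẑ = -22.85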